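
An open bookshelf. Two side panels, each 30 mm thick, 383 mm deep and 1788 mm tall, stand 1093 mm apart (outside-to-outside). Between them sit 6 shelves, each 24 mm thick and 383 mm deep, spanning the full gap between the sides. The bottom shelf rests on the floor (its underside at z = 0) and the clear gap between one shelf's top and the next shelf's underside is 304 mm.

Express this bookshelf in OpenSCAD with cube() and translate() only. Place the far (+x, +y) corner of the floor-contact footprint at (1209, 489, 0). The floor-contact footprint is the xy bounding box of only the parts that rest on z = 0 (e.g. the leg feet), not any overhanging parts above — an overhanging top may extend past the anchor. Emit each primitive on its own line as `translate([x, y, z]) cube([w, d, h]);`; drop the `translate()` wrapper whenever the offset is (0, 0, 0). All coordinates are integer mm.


translate([116, 106, 0]) cube([30, 383, 1788]);
translate([1179, 106, 0]) cube([30, 383, 1788]);
translate([146, 106, 0]) cube([1033, 383, 24]);
translate([146, 106, 328]) cube([1033, 383, 24]);
translate([146, 106, 656]) cube([1033, 383, 24]);
translate([146, 106, 984]) cube([1033, 383, 24]);
translate([146, 106, 1312]) cube([1033, 383, 24]);
translate([146, 106, 1640]) cube([1033, 383, 24]);


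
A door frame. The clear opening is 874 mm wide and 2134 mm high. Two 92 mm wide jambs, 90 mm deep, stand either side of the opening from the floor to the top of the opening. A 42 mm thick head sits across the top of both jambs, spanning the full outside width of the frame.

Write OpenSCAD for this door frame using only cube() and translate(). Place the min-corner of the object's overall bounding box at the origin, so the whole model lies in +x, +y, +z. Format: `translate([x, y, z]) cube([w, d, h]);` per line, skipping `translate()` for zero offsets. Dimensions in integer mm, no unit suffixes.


cube([92, 90, 2134]);
translate([966, 0, 0]) cube([92, 90, 2134]);
translate([0, 0, 2134]) cube([1058, 90, 42]);


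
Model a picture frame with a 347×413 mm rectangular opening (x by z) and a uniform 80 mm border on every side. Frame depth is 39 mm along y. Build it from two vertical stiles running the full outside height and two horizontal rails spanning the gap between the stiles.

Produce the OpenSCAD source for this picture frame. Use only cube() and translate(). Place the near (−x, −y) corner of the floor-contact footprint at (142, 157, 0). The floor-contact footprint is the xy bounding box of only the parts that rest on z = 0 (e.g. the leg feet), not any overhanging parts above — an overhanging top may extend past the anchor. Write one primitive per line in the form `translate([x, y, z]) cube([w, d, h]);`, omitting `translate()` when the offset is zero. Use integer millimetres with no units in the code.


translate([142, 157, 0]) cube([80, 39, 573]);
translate([569, 157, 0]) cube([80, 39, 573]);
translate([222, 157, 0]) cube([347, 39, 80]);
translate([222, 157, 493]) cube([347, 39, 80]);


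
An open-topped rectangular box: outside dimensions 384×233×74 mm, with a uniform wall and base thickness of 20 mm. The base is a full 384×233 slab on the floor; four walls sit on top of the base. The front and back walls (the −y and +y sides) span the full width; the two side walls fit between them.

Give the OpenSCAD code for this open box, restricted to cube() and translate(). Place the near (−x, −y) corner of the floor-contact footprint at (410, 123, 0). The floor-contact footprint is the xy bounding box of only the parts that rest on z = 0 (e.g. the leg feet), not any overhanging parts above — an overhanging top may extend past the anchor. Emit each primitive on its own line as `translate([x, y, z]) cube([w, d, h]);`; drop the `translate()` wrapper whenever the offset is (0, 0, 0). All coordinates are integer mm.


translate([410, 123, 0]) cube([384, 233, 20]);
translate([410, 123, 20]) cube([384, 20, 54]);
translate([410, 336, 20]) cube([384, 20, 54]);
translate([410, 143, 20]) cube([20, 193, 54]);
translate([774, 143, 20]) cube([20, 193, 54]);


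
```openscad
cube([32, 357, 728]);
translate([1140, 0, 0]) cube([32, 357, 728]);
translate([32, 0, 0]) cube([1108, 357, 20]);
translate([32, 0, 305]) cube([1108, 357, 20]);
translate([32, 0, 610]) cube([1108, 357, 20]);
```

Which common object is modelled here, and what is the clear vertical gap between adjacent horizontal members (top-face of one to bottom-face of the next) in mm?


A bookshelf. The clear shelf gap is 285 mm.

Two tall side panels with 3 horizontal boards between them — a bookshelf. The first two shelf undersides are at z = 0 and z = 305; with shelf thickness 20, the clear gap is 305 − 0 − 20 = 285 mm.


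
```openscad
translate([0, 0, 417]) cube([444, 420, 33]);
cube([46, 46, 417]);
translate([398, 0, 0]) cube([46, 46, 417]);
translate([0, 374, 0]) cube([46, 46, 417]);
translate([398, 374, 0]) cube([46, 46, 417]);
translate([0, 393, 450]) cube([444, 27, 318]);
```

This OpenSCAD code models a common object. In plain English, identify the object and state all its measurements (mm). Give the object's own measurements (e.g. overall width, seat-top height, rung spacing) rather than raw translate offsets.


A chair. The seat is a 444×420×33 mm slab with its top at z = 450 mm, on four 46×46 mm corner legs (flush with the seat edges, standing on z = 0). A flat backrest 27 mm thick, 318 mm tall, spans the full seat width and rises from the seat top along its +y edge, rear face flush with the rear of the seat.


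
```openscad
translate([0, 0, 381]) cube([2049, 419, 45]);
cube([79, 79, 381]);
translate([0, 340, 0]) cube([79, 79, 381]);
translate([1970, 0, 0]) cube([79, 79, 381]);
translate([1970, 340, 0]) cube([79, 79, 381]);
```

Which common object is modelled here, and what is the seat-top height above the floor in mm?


A bench. The seat-top height is 426 mm.

A long slab on four corner posts — a bench. The slab sits at z = 381 with thickness 45, so the top is 381 + 45 = 426 mm.


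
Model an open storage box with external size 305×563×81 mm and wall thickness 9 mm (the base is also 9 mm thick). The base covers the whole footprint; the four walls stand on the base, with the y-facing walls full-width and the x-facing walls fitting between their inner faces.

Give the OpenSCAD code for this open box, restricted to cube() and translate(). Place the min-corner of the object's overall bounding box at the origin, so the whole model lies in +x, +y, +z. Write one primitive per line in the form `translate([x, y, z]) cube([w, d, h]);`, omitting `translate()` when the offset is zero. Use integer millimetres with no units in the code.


cube([305, 563, 9]);
translate([0, 0, 9]) cube([305, 9, 72]);
translate([0, 554, 9]) cube([305, 9, 72]);
translate([0, 9, 9]) cube([9, 545, 72]);
translate([296, 9, 9]) cube([9, 545, 72]);


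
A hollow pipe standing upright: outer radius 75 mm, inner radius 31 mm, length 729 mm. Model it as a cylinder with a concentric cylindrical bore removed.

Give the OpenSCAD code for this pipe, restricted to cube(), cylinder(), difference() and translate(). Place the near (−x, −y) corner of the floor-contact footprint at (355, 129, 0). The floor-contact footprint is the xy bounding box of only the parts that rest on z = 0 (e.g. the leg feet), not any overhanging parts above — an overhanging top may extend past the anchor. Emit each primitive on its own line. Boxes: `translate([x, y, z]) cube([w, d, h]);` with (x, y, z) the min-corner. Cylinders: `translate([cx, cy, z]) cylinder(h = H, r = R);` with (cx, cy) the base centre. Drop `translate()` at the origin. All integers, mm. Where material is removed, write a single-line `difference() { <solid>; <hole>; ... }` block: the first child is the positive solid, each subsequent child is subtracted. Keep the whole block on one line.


difference() { translate([430, 204, 0]) cylinder(h = 729, r = 75); translate([430, 204, 0]) cylinder(h = 729, r = 31); }


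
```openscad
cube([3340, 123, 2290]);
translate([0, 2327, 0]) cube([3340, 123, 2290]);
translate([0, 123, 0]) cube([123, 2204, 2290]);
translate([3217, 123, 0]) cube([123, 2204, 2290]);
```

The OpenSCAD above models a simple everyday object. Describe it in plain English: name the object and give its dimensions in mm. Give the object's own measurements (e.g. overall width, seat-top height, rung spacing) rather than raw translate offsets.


The wall frame of a small rectangular building: four walls, each 2290 mm tall and 123 mm thick, enclosing a footprint 3340 mm (x) by 2450 mm (y) outside-to-outside, with no floor or roof. The front and back walls (the −y and +y sides) span the full width; the two side walls fit between them.


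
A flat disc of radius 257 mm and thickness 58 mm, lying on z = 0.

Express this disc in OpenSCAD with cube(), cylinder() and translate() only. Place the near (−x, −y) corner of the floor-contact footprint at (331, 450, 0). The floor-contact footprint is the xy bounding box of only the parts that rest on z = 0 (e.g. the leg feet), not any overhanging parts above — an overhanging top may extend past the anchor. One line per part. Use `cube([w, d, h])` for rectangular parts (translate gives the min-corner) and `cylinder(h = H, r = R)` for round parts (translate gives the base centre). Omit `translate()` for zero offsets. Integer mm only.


translate([588, 707, 0]) cylinder(h = 58, r = 257);


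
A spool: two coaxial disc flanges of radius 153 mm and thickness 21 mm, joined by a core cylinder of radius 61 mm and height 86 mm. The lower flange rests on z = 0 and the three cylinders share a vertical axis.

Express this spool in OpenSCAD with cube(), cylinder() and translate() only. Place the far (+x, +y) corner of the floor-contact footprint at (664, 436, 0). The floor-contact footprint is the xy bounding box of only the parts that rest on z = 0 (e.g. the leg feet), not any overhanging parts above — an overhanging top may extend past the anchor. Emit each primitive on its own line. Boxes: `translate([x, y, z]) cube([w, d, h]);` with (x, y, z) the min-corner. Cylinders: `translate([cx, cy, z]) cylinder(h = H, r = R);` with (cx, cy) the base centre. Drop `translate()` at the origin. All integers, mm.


translate([511, 283, 0]) cylinder(h = 21, r = 153);
translate([511, 283, 21]) cylinder(h = 86, r = 61);
translate([511, 283, 107]) cylinder(h = 21, r = 153);


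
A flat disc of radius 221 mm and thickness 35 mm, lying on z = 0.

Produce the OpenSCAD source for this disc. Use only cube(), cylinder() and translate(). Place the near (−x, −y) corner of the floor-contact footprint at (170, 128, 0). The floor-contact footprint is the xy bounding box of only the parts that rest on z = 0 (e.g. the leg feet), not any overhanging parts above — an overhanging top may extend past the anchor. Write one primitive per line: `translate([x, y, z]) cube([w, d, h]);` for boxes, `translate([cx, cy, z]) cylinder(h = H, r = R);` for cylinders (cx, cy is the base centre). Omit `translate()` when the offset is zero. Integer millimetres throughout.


translate([391, 349, 0]) cylinder(h = 35, r = 221);


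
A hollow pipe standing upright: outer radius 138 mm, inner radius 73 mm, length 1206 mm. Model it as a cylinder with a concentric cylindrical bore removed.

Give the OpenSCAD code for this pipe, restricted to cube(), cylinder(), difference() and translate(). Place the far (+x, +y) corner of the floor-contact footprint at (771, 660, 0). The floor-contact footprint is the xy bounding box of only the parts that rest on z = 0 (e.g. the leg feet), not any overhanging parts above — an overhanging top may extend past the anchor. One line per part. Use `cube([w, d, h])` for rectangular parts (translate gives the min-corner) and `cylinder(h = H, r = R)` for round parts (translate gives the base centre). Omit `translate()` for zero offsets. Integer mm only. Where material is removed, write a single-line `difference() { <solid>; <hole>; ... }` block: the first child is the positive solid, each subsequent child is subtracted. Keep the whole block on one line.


difference() { translate([633, 522, 0]) cylinder(h = 1206, r = 138); translate([633, 522, 0]) cylinder(h = 1206, r = 73); }


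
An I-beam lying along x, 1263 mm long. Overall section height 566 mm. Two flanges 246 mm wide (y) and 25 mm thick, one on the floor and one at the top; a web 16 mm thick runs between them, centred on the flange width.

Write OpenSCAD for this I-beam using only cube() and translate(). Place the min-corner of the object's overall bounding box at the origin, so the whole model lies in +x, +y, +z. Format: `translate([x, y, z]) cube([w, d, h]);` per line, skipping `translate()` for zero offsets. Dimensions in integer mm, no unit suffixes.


cube([1263, 246, 25]);
translate([0, 115, 25]) cube([1263, 16, 516]);
translate([0, 0, 541]) cube([1263, 246, 25]);


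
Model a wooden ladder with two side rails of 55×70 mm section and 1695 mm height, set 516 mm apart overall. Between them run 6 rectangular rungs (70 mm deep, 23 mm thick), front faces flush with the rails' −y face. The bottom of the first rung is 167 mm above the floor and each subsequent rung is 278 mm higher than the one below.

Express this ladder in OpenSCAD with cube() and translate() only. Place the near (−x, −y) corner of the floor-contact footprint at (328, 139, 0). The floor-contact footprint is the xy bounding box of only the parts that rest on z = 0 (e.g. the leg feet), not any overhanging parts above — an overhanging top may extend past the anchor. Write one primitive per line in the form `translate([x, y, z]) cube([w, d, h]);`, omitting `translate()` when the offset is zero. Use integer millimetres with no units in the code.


translate([328, 139, 0]) cube([55, 70, 1695]);
translate([789, 139, 0]) cube([55, 70, 1695]);
translate([383, 139, 167]) cube([406, 70, 23]);
translate([383, 139, 445]) cube([406, 70, 23]);
translate([383, 139, 723]) cube([406, 70, 23]);
translate([383, 139, 1001]) cube([406, 70, 23]);
translate([383, 139, 1279]) cube([406, 70, 23]);
translate([383, 139, 1557]) cube([406, 70, 23]);


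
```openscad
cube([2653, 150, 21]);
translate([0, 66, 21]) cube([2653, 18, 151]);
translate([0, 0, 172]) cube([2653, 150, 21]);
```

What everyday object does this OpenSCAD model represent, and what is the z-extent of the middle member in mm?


An I-beam. The web height is 151 mm.

Two wide flanges with a thin centred web — an I-beam. Overall 193 mm minus two 21 mm flanges gives a web of 193 − 2·21 = 151 mm.


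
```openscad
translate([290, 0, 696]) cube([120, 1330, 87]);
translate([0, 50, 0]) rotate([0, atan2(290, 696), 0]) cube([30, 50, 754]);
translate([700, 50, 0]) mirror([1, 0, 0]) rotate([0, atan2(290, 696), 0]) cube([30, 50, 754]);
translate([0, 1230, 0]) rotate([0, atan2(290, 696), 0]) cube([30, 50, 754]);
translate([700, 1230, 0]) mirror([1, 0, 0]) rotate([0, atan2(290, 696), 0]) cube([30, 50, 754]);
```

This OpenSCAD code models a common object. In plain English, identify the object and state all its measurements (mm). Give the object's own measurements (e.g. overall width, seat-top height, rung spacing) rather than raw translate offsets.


A sawhorse. A 120×1330×87 mm beam (x, y, z) sits on two A-frame leg pairs. Each pair is two raked legs of 30×50 mm section (50 mm along y) splaying symmetrically in x. Each leg rises 696 mm vertically over 290 mm of horizontal reach and is 754 mm long along its own axis. Every leg's outer bottom edge rests on the floor and its outer top edge meets a bottom edge of the beam — the left legs (tilting toward +x) meet the beam's −x bottom edge, the right legs (their mirror images, tilting toward −x) meet its +x bottom edge — so the leg tops tuck under the beam, the beam's underside is 696 mm above the floor, and the feet are 700 mm apart outside-to-outside with the beam centred between them. The two leg pairs are set in 50 mm from either end of the beam.


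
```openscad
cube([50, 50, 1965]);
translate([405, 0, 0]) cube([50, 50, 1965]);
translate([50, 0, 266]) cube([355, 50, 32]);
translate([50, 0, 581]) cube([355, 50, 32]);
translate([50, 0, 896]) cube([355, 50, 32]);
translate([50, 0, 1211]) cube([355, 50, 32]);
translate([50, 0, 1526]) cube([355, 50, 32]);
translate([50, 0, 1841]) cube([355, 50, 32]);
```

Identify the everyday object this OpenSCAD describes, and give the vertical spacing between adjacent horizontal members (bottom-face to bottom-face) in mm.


A ladder. The rung spacing is 315 mm.

Two tall 50×50 posts with 6 short bars between them — a ladder. Adjacent rungs sit at z = 266 and z = 581, so the spacing is 581 − 266 = 315 mm.


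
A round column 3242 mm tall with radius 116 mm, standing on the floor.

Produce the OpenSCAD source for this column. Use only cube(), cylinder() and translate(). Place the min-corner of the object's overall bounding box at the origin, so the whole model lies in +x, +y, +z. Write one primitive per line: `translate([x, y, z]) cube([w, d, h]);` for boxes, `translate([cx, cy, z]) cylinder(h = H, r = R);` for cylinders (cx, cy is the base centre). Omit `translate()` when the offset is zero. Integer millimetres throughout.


translate([116, 116, 0]) cylinder(h = 3242, r = 116);


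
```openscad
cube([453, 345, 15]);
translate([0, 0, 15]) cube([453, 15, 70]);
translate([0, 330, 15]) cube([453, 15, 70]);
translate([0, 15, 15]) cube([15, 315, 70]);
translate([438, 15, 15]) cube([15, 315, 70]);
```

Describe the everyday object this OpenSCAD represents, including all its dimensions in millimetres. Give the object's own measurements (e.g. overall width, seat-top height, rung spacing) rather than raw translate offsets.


An open-topped rectangular box: outside dimensions 453×345×85 mm, with a uniform wall and base thickness of 15 mm. The base is a full 453×345 slab on the floor; four walls sit on top of the base. The front and back walls (the −y and +y sides) span the full width; the two side walls fit between them.


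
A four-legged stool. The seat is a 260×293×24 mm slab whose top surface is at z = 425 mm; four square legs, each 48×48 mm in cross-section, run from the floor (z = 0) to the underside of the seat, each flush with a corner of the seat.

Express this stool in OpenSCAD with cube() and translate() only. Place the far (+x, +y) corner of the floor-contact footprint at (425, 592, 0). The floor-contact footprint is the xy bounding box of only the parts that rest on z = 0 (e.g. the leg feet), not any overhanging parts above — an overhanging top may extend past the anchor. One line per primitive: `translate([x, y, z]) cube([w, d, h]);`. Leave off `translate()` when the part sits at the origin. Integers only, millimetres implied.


translate([165, 299, 401]) cube([260, 293, 24]);
translate([165, 299, 0]) cube([48, 48, 401]);
translate([377, 299, 0]) cube([48, 48, 401]);
translate([165, 544, 0]) cube([48, 48, 401]);
translate([377, 544, 0]) cube([48, 48, 401]);


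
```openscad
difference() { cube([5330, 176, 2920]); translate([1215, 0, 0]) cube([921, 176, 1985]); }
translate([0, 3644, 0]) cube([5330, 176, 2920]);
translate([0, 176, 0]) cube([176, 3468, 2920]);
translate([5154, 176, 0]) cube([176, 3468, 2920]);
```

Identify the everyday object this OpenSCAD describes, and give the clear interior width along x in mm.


A single room. The interior width is 4978 mm.

Four walls enclosing a rectangle with a door in the front wall — a room. Outside width 5330 minus two 176 mm walls gives 4978 mm.


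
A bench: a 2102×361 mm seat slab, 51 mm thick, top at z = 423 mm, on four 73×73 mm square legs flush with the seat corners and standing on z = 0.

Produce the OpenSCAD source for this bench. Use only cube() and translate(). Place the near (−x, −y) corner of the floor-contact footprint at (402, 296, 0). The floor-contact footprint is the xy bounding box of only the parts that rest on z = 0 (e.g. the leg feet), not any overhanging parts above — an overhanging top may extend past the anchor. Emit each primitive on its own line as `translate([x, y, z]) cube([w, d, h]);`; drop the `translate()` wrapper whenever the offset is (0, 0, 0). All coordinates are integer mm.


translate([402, 296, 372]) cube([2102, 361, 51]);
translate([402, 296, 0]) cube([73, 73, 372]);
translate([402, 584, 0]) cube([73, 73, 372]);
translate([2431, 296, 0]) cube([73, 73, 372]);
translate([2431, 584, 0]) cube([73, 73, 372]);


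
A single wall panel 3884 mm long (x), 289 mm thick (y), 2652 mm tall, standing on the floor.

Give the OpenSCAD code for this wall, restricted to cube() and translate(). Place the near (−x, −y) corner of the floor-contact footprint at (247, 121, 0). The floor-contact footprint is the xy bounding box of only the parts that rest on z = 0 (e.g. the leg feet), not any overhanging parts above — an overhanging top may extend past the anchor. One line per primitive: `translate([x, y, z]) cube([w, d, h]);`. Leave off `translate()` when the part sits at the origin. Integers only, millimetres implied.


translate([247, 121, 0]) cube([3884, 289, 2652]);


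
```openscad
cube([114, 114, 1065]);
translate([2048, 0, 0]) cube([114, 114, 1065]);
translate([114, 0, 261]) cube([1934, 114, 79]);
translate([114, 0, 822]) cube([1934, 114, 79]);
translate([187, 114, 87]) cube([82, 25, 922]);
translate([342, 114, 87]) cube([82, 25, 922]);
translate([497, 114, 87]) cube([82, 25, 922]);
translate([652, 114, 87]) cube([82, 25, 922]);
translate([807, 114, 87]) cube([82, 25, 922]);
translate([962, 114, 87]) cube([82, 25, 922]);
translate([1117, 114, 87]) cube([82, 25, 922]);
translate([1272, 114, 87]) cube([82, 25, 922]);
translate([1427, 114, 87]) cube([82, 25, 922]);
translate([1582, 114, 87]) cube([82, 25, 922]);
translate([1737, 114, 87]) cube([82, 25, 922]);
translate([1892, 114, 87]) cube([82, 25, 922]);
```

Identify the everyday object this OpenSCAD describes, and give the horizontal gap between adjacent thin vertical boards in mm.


A fence section. The picket gap is 73 mm.

Two posts, two rails, 12 pickets — a fence section. Span 1934 mm holds 12 pickets of 82 mm with 13 equal gaps: ⌊(1934 − 12·82) / 13⌋ = 73 mm.


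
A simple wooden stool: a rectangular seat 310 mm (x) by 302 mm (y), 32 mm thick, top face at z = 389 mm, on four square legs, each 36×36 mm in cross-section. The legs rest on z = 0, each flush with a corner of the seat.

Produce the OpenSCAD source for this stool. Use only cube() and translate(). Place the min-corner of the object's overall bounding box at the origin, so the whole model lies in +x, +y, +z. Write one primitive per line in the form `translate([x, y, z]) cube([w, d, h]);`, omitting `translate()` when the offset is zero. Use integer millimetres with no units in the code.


translate([0, 0, 357]) cube([310, 302, 32]);
cube([36, 36, 357]);
translate([274, 0, 0]) cube([36, 36, 357]);
translate([0, 266, 0]) cube([36, 36, 357]);
translate([274, 266, 0]) cube([36, 36, 357]);


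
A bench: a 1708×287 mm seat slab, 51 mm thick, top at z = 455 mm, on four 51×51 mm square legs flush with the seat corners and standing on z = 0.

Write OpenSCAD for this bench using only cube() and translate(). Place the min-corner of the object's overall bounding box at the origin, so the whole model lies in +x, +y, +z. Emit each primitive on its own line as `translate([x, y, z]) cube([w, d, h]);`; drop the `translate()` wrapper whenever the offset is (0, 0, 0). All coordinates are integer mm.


translate([0, 0, 404]) cube([1708, 287, 51]);
cube([51, 51, 404]);
translate([0, 236, 0]) cube([51, 51, 404]);
translate([1657, 0, 0]) cube([51, 51, 404]);
translate([1657, 236, 0]) cube([51, 51, 404]);


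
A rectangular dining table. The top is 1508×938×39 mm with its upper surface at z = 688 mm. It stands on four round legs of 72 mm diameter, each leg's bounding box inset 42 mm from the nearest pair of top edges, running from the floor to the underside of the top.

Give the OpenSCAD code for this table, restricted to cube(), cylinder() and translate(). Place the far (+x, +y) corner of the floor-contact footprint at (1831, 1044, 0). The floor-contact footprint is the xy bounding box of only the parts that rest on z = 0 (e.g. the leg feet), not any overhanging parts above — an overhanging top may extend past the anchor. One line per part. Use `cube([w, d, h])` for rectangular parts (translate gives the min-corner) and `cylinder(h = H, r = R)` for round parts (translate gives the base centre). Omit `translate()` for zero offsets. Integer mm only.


translate([365, 148, 649]) cube([1508, 938, 39]);
translate([443, 226, 0]) cylinder(h = 649, r = 36);
translate([1795, 226, 0]) cylinder(h = 649, r = 36);
translate([443, 1008, 0]) cylinder(h = 649, r = 36);
translate([1795, 1008, 0]) cylinder(h = 649, r = 36);


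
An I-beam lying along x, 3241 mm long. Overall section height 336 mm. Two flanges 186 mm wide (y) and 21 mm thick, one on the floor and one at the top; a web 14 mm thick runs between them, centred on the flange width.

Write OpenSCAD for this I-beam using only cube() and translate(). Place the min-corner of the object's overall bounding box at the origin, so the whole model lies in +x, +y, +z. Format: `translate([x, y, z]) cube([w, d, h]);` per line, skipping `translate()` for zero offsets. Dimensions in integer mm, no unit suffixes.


cube([3241, 186, 21]);
translate([0, 86, 21]) cube([3241, 14, 294]);
translate([0, 0, 315]) cube([3241, 186, 21]);


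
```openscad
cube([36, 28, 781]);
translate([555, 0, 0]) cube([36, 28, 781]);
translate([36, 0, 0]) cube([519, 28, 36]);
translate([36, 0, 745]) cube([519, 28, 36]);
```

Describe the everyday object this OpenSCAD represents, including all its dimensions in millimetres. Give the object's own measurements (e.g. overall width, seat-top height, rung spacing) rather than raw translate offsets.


A rectangular picture frame lying in the x–z plane (depth along y). The opening is 519 mm wide (x) by 709 mm tall (z), surrounded by a border 36 mm wide on all four sides. The frame is 28 mm deep and is made of two full-height vertical stiles with two horizontal rails fitted between them.


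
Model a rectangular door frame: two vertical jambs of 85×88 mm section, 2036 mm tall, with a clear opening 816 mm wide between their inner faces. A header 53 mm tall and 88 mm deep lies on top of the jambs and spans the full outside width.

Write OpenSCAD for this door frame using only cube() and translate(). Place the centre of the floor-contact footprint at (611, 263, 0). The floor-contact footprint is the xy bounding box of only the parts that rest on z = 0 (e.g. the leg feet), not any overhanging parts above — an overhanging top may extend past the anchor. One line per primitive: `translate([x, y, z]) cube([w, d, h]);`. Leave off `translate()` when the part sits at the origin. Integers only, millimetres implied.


translate([118, 219, 0]) cube([85, 88, 2036]);
translate([1019, 219, 0]) cube([85, 88, 2036]);
translate([118, 219, 2036]) cube([986, 88, 53]);


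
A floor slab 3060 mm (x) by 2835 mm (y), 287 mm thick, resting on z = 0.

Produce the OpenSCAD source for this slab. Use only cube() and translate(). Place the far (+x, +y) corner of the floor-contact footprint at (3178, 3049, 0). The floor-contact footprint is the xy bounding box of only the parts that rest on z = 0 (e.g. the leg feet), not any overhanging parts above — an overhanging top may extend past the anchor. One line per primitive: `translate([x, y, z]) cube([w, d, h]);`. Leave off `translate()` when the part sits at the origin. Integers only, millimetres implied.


translate([118, 214, 0]) cube([3060, 2835, 287]);


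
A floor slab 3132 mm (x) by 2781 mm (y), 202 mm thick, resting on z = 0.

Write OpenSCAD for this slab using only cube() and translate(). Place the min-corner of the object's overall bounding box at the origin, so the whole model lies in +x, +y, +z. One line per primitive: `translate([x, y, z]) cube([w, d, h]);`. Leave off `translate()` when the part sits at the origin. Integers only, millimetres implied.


cube([3132, 2781, 202]);


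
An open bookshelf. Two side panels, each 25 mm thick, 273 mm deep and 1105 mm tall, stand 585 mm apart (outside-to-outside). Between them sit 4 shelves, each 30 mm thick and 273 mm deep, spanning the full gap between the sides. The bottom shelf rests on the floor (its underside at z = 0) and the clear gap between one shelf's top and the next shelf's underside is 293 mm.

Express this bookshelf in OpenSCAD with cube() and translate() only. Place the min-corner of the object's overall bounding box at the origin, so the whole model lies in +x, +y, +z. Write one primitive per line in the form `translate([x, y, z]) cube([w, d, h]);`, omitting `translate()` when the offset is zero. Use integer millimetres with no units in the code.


cube([25, 273, 1105]);
translate([560, 0, 0]) cube([25, 273, 1105]);
translate([25, 0, 0]) cube([535, 273, 30]);
translate([25, 0, 323]) cube([535, 273, 30]);
translate([25, 0, 646]) cube([535, 273, 30]);
translate([25, 0, 969]) cube([535, 273, 30]);


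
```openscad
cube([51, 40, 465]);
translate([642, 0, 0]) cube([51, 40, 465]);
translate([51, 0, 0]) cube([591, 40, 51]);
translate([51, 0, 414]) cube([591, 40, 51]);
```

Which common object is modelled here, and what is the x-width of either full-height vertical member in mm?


A picture frame. The border width is 51 mm.

Four thin pieces enclosing a rectangular opening — a picture frame. The two full-height stiles are 465 mm tall; the top rail sits at z = 414 and is 51 mm tall, so the border above the opening is 465 − 414 = 51 mm, matching the stile x-width.


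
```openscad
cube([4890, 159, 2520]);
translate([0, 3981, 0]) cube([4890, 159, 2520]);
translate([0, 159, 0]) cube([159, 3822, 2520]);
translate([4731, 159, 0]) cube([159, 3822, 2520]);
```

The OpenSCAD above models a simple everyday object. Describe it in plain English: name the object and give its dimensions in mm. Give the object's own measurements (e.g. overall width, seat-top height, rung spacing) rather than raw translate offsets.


The wall frame of a small rectangular building: four walls, each 2520 mm tall and 159 mm thick, enclosing a footprint 4890 mm (x) by 4140 mm (y) outside-to-outside, with no floor or roof. The front and back walls (the −y and +y sides) span the full width; the two side walls fit between them.


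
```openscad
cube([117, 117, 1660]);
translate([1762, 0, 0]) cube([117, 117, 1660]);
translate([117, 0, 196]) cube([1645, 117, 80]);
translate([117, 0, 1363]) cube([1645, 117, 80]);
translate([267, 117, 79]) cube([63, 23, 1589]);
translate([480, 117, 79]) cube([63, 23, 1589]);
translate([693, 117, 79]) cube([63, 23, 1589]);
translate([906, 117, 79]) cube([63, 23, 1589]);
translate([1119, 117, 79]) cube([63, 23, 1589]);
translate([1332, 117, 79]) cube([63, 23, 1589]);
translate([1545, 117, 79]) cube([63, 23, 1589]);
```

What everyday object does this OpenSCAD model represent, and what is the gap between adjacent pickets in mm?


A fence section. The picket gap is 150 mm.

Two posts, two rails, 7 pickets — a fence section. Span 1645 mm holds 7 pickets of 63 mm with 8 equal gaps: ⌊(1645 − 7·63) / 8⌋ = 150 mm.


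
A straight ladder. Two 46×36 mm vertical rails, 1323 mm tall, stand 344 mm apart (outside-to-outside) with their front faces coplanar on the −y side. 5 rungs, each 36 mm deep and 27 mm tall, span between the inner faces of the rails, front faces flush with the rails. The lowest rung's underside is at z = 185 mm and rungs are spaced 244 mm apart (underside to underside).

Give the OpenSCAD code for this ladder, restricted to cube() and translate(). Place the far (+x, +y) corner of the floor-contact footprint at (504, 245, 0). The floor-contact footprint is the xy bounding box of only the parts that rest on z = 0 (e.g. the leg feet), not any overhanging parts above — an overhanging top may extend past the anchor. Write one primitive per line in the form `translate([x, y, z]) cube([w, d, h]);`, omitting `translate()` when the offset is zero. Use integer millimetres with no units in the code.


translate([160, 209, 0]) cube([46, 36, 1323]);
translate([458, 209, 0]) cube([46, 36, 1323]);
translate([206, 209, 185]) cube([252, 36, 27]);
translate([206, 209, 429]) cube([252, 36, 27]);
translate([206, 209, 673]) cube([252, 36, 27]);
translate([206, 209, 917]) cube([252, 36, 27]);
translate([206, 209, 1161]) cube([252, 36, 27]);


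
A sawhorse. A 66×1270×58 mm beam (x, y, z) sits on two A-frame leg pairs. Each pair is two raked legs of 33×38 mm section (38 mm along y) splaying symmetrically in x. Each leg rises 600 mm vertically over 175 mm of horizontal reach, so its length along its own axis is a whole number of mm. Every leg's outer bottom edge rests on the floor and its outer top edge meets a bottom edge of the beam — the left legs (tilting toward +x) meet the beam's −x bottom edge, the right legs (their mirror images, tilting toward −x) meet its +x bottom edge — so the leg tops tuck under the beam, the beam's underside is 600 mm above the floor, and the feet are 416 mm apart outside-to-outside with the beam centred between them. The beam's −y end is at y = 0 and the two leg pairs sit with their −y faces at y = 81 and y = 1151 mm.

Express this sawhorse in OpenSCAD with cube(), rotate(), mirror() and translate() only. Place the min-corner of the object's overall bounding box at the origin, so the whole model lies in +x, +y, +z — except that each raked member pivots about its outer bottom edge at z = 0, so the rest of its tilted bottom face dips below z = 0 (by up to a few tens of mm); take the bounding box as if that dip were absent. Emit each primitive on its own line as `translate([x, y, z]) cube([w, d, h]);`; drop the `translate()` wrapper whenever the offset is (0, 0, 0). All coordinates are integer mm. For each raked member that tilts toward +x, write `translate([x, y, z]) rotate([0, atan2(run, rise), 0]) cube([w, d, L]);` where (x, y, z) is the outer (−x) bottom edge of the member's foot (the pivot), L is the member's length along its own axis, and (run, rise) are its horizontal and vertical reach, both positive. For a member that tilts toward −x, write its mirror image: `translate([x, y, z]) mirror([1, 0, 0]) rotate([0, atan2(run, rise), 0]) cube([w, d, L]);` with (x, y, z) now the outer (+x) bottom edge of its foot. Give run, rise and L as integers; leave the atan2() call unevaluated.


// leg length = √(175² + 600²) = 625
// right-leg outer foot x = 2·175 + 66 = 416
// beam min-corner = (175, 0, 600)
translate([175, 0, 600]) cube([66, 1270, 58]);
translate([0, 81, 0]) rotate([0, atan2(175, 600), 0]) cube([33, 38, 625]);
translate([416, 81, 0]) mirror([1, 0, 0]) rotate([0, atan2(175, 600), 0]) cube([33, 38, 625]);
translate([0, 1151, 0]) rotate([0, atan2(175, 600), 0]) cube([33, 38, 625]);
translate([416, 1151, 0]) mirror([1, 0, 0]) rotate([0, atan2(175, 600), 0]) cube([33, 38, 625]);


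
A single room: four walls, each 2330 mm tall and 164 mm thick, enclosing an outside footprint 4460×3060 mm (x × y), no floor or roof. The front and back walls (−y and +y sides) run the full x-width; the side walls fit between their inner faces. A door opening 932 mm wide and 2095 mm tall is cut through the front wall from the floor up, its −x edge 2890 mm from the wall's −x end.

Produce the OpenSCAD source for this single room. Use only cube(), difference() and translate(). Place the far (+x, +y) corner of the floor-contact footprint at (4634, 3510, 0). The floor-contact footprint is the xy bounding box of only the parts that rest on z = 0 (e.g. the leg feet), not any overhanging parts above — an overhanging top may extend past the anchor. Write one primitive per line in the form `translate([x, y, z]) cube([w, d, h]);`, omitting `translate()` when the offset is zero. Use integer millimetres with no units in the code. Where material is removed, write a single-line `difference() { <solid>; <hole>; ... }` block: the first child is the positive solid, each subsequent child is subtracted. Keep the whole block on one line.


difference() { translate([174, 450, 0]) cube([4460, 164, 2330]); translate([3064, 450, 0]) cube([932, 164, 2095]); }
translate([174, 3346, 0]) cube([4460, 164, 2330]);
translate([174, 614, 0]) cube([164, 2732, 2330]);
translate([4470, 614, 0]) cube([164, 2732, 2330]);


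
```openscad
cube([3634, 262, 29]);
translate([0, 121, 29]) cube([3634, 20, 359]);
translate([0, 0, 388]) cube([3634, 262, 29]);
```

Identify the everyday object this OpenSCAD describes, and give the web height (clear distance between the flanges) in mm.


An I-beam. The web height is 359 mm.

Two wide flanges with a thin centred web — an I-beam. Overall 417 mm minus two 29 mm flanges gives a web of 417 − 2·29 = 359 mm.


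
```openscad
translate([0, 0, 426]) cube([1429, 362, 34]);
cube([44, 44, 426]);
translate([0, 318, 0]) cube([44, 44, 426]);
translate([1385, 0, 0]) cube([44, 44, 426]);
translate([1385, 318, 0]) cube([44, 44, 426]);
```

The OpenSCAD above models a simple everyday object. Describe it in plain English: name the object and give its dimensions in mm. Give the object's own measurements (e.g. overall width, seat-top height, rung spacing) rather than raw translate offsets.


A long wooden bench with a 1429 mm (x) × 362 mm (y) seat, 34 mm thick, its top surface 460 mm above the floor. Four 44 mm square legs at the seat corners, flush with the edges, run from z = 0 to the seat underside.


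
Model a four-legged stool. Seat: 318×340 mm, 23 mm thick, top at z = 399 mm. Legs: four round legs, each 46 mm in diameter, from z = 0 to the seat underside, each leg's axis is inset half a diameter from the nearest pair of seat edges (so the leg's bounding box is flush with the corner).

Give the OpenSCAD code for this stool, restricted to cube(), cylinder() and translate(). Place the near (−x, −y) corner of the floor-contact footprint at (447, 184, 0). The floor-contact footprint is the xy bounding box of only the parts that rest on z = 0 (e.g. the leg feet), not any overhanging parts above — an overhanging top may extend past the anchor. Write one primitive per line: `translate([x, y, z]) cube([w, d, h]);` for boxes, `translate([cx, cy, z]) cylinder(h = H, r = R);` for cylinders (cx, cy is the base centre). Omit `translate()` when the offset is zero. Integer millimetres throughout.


translate([447, 184, 376]) cube([318, 340, 23]);
translate([470, 207, 0]) cylinder(h = 376, r = 23);
translate([742, 207, 0]) cylinder(h = 376, r = 23);
translate([470, 501, 0]) cylinder(h = 376, r = 23);
translate([742, 501, 0]) cylinder(h = 376, r = 23);


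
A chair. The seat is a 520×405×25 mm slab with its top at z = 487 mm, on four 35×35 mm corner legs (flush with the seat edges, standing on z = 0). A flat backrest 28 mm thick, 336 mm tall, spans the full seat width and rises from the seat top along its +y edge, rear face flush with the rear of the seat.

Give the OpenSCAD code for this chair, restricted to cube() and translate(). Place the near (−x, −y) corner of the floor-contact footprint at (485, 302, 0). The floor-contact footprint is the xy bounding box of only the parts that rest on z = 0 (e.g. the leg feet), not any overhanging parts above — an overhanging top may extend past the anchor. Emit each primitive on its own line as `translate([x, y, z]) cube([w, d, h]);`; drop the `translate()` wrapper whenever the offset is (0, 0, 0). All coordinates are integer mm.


translate([485, 302, 462]) cube([520, 405, 25]);
translate([485, 302, 0]) cube([35, 35, 462]);
translate([970, 302, 0]) cube([35, 35, 462]);
translate([485, 672, 0]) cube([35, 35, 462]);
translate([970, 672, 0]) cube([35, 35, 462]);
translate([485, 679, 487]) cube([520, 28, 336]);


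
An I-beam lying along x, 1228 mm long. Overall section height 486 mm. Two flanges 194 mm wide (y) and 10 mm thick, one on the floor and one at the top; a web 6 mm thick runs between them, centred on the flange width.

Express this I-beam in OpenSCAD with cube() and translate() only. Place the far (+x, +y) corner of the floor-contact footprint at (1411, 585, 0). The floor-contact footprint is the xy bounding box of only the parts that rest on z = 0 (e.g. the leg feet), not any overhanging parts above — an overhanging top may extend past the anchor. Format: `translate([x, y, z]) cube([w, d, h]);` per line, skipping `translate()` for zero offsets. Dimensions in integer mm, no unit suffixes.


translate([183, 391, 0]) cube([1228, 194, 10]);
translate([183, 485, 10]) cube([1228, 6, 466]);
translate([183, 391, 476]) cube([1228, 194, 10]);
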